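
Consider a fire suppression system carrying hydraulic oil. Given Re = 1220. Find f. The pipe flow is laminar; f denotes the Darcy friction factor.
Formula: f = \frac{64}{Re}
f = 64/1220 = 0.05246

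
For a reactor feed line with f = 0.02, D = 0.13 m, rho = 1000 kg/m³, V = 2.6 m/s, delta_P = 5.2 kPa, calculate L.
Formula: \Delta P = f \frac{L}{D} \frac{\rho V^2}{2}
Substituting knowns: 5.2 = 0.02·(L/0.13)·0.5·1000·2.6²/1000
Solving for L: L = (5.2·1000)·0.13/(0.02·0.5·1000·2.6²) = 10 m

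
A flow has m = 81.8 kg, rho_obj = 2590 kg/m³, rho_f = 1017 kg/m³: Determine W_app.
Formula: W_{app} = mg\left(1 - \frac{\rho_f}{\rho_{obj}}\right)
W_app = 81.8·9.81·(1 − 1017/2590) = 487.4 N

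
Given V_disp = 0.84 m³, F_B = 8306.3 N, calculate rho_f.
Formula: F_B = \rho_f g V_{disp}
Substituting knowns: 8306.3 = rho_f·9.81·0.84
Solving for rho_f: rho_f = 8306.3/(9.81·0.84) = 1008 kg/m³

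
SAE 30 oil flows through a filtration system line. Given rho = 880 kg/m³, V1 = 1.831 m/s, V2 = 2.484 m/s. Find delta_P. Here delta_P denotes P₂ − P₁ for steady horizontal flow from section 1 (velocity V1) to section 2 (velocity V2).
Formula: \Delta P = \frac{1}{2} \rho (V_1^2 - V_2^2)
delta_P = 0.5·880·(1.831² − 2.484²)/1000 = -1.24 kPa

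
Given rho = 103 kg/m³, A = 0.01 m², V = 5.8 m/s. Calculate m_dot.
Formula: \dot{m} = \rho A V
m_dot = 103·0.01·5.8 = 5.974 kg/s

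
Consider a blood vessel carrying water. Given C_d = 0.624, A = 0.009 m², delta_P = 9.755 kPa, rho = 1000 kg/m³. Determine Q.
Formula: Q = C_d A \sqrt{\frac{2 \Delta P}{\rho}}
Q = 0.624·0.009·√(2·(9.755·1000)/1000)·1000 = 24.81 L/s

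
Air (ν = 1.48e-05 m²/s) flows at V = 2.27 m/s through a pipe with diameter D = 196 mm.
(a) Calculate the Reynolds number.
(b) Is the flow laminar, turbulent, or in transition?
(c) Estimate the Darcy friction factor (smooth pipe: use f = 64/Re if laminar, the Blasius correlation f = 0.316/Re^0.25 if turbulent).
(a) Re = V·D/ν = 2.27·0.196/1.48e-05 = 30062
(b) Flow regime: turbulent (Re > 4000)
(c) Friction factor: f = 0.316/Re^0.25 = 0.316/30062^0.25 = 0.024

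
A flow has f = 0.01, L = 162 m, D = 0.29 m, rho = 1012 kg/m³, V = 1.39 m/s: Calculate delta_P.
Formula: \Delta P = f \frac{L}{D} \frac{\rho V^2}{2}
delta_P = 0.01·(162/0.29)·0.5·1012·1.39²/1000 = 5.461 kPa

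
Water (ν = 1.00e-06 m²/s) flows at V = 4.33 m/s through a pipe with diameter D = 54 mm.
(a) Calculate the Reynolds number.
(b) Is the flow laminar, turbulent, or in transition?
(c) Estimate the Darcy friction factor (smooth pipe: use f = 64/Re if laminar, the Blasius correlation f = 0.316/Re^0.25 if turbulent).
(a) Re = V·D/ν = 4.33·0.054/1.00e-06 = 233820
(b) Flow regime: turbulent (Re > 4000)
(c) Friction factor: f = 0.316/Re^0.25 = 0.316/233820^0.25 = 0.01437 (Blasius is strictly valid for Re ≲ 1e5; used here as the smooth-pipe estimate the problem specifies)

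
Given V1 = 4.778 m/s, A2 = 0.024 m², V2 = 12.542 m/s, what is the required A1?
Formula: V_2 = \frac{A_1 V_1}{A_2}
Substituting knowns: 12.542 = A1·4.778/0.024
Solving for A1: A1 = 12.542·0.024/4.778 = 0.063 m²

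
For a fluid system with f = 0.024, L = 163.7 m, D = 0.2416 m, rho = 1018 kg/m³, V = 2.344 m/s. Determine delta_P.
Formula: \Delta P = f \frac{L}{D} \frac{\rho V^2}{2}
delta_P = 0.024·(163.7/0.2416)·0.5·1018·2.344²/1000 = 45.48 kPa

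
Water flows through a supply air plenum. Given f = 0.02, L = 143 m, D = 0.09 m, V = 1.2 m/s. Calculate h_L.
Formula: h_L = f \frac{L}{D} \frac{V^2}{2g}
h_L = 0.02·(143/0.09)·1.2²/(2·9.81) = 2.332 m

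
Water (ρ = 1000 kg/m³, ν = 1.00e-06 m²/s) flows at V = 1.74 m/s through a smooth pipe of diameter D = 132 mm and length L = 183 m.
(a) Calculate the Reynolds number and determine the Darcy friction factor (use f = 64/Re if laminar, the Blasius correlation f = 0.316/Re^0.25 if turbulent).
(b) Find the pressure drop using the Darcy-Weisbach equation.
(a) Re = V·D/ν = 1.74·0.132/1.00e-06 = 229680 → turbulent (Re > 4000); f = 0.316/Re^0.25 = 0.316/229680^0.25 = 0.014435 (Blasius is strictly valid for Re ≲ 1e5; used here as the smooth-pipe estimate the problem specifies)
(b) Darcy-Weisbach: ΔP = f·(L/D)·½ρV²/1000 = 0.014435·(183/0.132)·½·1000·1.74²/1000 = 30.29 kPa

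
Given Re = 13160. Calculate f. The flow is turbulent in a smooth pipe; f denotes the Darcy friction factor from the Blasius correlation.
Formula: f = \frac{0.316}{Re^{0.25}}
f = 0.316/13160^0.25 = 0.0295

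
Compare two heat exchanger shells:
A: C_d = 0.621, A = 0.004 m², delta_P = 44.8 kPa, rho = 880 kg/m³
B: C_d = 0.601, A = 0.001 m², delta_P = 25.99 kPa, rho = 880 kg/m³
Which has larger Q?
Q(A) = 25.06 L/s, Q(B) = 4.619 L/s. Answer: A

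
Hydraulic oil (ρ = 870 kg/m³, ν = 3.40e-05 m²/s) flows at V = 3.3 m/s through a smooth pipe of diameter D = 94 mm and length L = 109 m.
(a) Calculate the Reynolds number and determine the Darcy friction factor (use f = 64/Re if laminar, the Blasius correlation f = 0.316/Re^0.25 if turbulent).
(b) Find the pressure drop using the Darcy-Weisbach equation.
(a) Re = V·D/ν = 3.3·0.094/3.40e-05 = 9123.5 → turbulent (Re > 4000); f = 0.316/Re^0.25 = 0.316/9123.5^0.25 = 0.032333
(b) Darcy-Weisbach: ΔP = f·(L/D)·½ρV²/1000 = 0.032333·(109/0.094)·½·870·3.3²/1000 = 177.6 kPa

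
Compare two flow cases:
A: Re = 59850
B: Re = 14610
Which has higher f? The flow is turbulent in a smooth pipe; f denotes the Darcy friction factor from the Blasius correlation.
f(A) = 0.0202, f(B) = 0.02874. Answer: B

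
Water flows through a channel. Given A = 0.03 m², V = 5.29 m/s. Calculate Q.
Formula: Q = A V
Q = 0.03·5.29·1000 = 158.7 L/s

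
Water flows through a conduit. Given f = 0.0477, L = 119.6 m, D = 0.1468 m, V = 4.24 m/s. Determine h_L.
Formula: h_L = f \frac{L}{D} \frac{V^2}{2g}
h_L = 0.0477·(119.6/0.1468)·4.24²/(2·9.81) = 35.61 m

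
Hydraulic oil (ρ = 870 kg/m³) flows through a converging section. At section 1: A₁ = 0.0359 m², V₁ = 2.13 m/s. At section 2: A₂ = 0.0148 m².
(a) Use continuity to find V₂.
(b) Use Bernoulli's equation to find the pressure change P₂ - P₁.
(a) Continuity: A₁V₁=A₂V₂ -> V₂=A₁V₁/A₂=0.0359*2.13/0.0148=5.17 m/s
(b) Bernoulli: P₂-P₁=0.5*rho*(V₁^2-V₂^2)/1000=0.5*870*(2.13^2-5.17^2)/1000=-9.654 kPa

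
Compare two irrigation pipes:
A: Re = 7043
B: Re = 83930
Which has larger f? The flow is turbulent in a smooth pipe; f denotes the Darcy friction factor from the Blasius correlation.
f(A) = 0.03449, f(B) = 0.01857. Answer: A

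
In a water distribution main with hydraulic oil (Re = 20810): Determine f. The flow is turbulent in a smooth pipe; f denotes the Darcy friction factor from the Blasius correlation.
Formula: f = \frac{0.316}{Re^{0.25}}
f = 0.316/20810^0.25 = 0.02631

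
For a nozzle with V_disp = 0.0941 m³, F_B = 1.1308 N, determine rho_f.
Formula: F_B = \rho_f g V_{disp}
Substituting knowns: 1.1308 = rho_f·9.81·0.0941
Solving for rho_f: rho_f = 1.1308/(9.81·0.0941) = 1.225 kg/m³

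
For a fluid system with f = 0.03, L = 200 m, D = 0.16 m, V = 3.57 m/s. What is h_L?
Formula: h_L = f \frac{L}{D} \frac{V^2}{2g}
h_L = 0.03·(200/0.16)·3.57²/(2·9.81) = 24.36 m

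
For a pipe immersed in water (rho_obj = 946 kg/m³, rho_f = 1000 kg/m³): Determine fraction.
Formula: f_{sub} = \frac{\rho_{obj}}{\rho_f}
fraction = 946/1000 = 0.946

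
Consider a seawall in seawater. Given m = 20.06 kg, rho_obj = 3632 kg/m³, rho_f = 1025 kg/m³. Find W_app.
Formula: W_{app} = mg\left(1 - \frac{\rho_f}{\rho_{obj}}\right)
W_app = 20.06·9.81·(1 − 1025/3632) = 141.3 N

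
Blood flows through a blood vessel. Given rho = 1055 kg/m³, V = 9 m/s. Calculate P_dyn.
Formula: P_{dyn} = \frac{1}{2} \rho V^2
P_dyn = 0.5·1055·9²/1000 = 42.73 kPa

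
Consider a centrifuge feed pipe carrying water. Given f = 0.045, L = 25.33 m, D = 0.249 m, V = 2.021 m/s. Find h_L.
Formula: h_L = f \frac{L}{D} \frac{V^2}{2g}
h_L = 0.045·(25.33/0.249)·2.021²/(2·9.81) = 0.953 m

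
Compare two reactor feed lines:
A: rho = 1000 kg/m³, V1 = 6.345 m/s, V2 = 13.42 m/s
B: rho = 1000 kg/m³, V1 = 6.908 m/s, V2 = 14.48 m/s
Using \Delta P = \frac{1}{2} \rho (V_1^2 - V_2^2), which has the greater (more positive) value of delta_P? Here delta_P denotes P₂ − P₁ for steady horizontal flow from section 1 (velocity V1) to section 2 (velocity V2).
delta_P(A) = -69.92 kPa, delta_P(B) = -80.97 kPa. Answer: A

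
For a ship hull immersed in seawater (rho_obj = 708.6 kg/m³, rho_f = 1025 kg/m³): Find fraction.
Formula: f_{sub} = \frac{\rho_{obj}}{\rho_f}
fraction = 708.6/1025 = 0.6913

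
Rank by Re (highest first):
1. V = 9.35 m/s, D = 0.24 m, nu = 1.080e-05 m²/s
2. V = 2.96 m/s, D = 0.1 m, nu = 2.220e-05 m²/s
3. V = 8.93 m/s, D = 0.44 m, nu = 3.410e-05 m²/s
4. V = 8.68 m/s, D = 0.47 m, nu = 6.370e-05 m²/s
Case 1: Re = 207778
Case 2: Re = 13333
Case 3: Re = 115226
Case 4: Re = 64044
Ranking (highest first): 1, 3, 4, 2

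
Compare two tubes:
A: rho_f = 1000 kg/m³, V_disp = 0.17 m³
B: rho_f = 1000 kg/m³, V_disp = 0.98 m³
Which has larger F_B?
F_B(A) = 1668 N, F_B(B) = 9614 N. Answer: B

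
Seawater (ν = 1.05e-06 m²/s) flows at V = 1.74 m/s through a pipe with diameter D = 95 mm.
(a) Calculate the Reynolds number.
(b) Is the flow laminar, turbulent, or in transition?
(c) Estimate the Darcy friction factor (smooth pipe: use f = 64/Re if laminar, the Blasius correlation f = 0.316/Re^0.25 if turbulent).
(a) Re = V·D/ν = 1.74·0.095/1.05e-06 = 157430
(b) Flow regime: turbulent (Re > 4000)
(c) Friction factor: f = 0.316/Re^0.25 = 0.316/157430^0.25 = 0.01586 (Blasius is strictly valid for Re ≲ 1e5; used here as the smooth-pipe estimate the problem specifies)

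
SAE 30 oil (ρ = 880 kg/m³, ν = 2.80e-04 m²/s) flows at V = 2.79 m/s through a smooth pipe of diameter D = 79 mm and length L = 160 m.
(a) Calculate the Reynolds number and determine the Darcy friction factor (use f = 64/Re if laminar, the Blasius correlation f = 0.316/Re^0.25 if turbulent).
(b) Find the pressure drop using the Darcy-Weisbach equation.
(a) Re = V·D/ν = 2.79·0.079/2.80e-04 = 787.18 → laminar (Re < 2300); f = 64/Re = 64/787.18 = 0.081303
(b) Darcy-Weisbach: ΔP = f·(L/D)·½ρV²/1000 = 0.081303·(160/0.079)·½·880·2.79²/1000 = 564 kPa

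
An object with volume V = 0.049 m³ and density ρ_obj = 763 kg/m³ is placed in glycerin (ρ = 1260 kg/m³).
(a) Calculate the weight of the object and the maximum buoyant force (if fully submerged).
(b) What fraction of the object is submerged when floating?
(a) W=rho_obj*g*V=763*9.81*0.049=366.8 N; F_B(max)=rho*g*V=1260*9.81*0.049=605.7 N
(b) Floating fraction=rho_obj/rho=763/1260=0.606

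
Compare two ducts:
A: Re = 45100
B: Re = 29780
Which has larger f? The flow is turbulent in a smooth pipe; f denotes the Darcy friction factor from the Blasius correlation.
f(A) = 0.02168, f(B) = 0.02406. Answer: B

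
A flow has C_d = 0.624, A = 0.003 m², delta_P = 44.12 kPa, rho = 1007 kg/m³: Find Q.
Formula: Q = C_d A \sqrt{\frac{2 \Delta P}{\rho}}
Q = 0.624·0.003·√(2·(44.12·1000)/1007)·1000 = 17.52 L/s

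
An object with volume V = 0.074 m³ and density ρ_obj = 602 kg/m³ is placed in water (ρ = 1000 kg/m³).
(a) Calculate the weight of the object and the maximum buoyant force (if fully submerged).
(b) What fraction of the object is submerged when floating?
(a) W=rho_obj*g*V=602*9.81*0.074=437.0 N; F_B(max)=rho*g*V=1000*9.81*0.074=725.9 N
(b) Floating fraction=rho_obj/rho=602/1000=0.602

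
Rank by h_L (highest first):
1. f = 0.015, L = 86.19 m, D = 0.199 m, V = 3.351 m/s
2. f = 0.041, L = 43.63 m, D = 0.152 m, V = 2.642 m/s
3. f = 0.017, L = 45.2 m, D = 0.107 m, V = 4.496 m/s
Case 1: h_L = 3.718 m
Case 2: h_L = 4.187 m
Case 3: h_L = 7.399 m
Ranking (highest first): 3, 2, 1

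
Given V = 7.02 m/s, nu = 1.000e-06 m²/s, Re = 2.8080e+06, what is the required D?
Formula: Re = \frac{V D}{\nu}
Substituting knowns: 2.8080e+06 = 7.02·D/1.000e-06
Solving for D: D = 2.8080e+06·1.000e-06/7.02 = 0.4 m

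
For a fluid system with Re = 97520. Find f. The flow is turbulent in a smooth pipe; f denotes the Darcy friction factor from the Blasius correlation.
Formula: f = \frac{0.316}{Re^{0.25}}
f = 0.316/97520^0.25 = 0.01788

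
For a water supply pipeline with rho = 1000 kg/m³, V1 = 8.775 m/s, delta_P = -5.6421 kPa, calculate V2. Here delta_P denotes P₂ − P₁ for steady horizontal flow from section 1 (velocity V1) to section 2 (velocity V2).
Formula: \Delta P = \frac{1}{2} \rho (V_1^2 - V_2^2)
Substituting knowns: -5.6421 = 0.5·1000·(8.775² − V2²)/1000
Solving for V2: V2 = √(8.775² − 2·(-5.6421·1000)/1000) = 9.396 m/s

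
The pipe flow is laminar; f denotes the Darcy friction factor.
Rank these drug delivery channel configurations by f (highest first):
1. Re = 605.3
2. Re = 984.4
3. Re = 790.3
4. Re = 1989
Case 1: f = 0.1057
Case 2: f = 0.06501
Case 3: f = 0.08098
Case 4: f = 0.03218
Ranking (highest first): 1, 3, 2, 4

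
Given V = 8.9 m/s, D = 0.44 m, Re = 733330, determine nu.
Formula: Re = \frac{V D}{\nu}
Substituting knowns: 733330 = 8.9·0.44/nu
Solving for nu: nu = 8.9·0.44/733330 = 5.340e-06 m²/s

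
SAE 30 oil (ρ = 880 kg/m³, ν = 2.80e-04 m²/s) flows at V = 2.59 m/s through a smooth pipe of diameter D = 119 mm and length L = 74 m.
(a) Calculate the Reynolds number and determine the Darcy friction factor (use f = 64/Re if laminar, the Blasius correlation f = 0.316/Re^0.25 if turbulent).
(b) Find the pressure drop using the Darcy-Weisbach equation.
(a) Re = V·D/ν = 2.59·0.119/2.80e-04 = 1100.8 → laminar (Re < 2300); f = 64/Re = 64/1100.8 = 0.05814
(b) Darcy-Weisbach: ΔP = f·(L/D)·½ρV²/1000 = 0.05814·(74/0.119)·½·880·2.59²/1000 = 106.7 kPa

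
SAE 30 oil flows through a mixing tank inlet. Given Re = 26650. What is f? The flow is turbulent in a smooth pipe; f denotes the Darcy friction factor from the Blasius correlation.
Formula: f = \frac{0.316}{Re^{0.25}}
f = 0.316/26650^0.25 = 0.02473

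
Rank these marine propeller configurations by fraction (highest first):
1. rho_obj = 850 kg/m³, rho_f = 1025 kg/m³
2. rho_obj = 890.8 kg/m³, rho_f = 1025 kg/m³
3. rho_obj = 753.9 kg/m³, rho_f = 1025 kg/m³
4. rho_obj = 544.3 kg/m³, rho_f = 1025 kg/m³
Case 1: fraction = 0.8293
Case 2: fraction = 0.8691
Case 3: fraction = 0.7355
Case 4: fraction = 0.531
Ranking (highest first): 2, 1, 3, 4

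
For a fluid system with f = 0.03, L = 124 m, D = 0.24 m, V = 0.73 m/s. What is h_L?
Formula: h_L = f \frac{L}{D} \frac{V^2}{2g}
h_L = 0.03·(124/0.24)·0.73²/(2·9.81) = 0.421 m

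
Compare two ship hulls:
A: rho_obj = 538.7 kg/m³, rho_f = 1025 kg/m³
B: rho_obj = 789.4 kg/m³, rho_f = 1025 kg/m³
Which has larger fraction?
fraction(A) = 0.5256, fraction(B) = 0.7701. Answer: B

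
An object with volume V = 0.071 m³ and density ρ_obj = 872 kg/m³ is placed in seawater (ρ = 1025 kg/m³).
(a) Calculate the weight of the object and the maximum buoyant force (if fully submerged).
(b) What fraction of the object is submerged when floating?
(a) W=rho_obj*g*V=872*9.81*0.071=607.4 N; F_B(max)=rho*g*V=1025*9.81*0.071=713.9 N
(b) Floating fraction=rho_obj/rho=872/1025=0.851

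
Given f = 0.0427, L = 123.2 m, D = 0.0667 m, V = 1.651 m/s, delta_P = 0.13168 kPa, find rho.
Formula: \Delta P = f \frac{L}{D} \frac{\rho V^2}{2}
Substituting knowns: 0.13168 = 0.0427·(123.2/0.0667)·0.5·rho·1.651²/1000
Solving for rho: rho = (0.13168·1000)/(0.0427·(123.2/0.0667)·0.5·1.651²) = 1.225 kg/m³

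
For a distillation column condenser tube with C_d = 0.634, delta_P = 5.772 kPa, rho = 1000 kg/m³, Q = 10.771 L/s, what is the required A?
Formula: Q = C_d A \sqrt{\frac{2 \Delta P}{\rho}}
Substituting knowns: 10.771 = 0.634·A·√(2·(5.772·1000)/1000)·1000
Solving for A: A = (10.771/1000)/(0.634·√(2·(5.772·1000)/1000)) = 0.005 m²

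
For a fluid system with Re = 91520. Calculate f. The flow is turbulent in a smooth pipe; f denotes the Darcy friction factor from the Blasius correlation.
Formula: f = \frac{0.316}{Re^{0.25}}
f = 0.316/91520^0.25 = 0.01817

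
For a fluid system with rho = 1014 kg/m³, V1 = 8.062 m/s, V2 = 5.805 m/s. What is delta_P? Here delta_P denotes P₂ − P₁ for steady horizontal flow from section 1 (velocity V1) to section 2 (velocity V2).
Formula: \Delta P = \frac{1}{2} \rho (V_1^2 - V_2^2)
delta_P = 0.5·1014·(8.062² − 5.805²)/1000 = 15.87 kPa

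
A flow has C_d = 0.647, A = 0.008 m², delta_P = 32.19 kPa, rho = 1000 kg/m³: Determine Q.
Formula: Q = C_d A \sqrt{\frac{2 \Delta P}{\rho}}
Q = 0.647·0.008·√(2·(32.19·1000)/1000)·1000 = 41.53 L/s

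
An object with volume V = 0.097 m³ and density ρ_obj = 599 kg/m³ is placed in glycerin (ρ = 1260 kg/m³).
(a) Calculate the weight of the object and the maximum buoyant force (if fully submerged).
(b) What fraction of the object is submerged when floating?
(a) W=rho_obj*g*V=599*9.81*0.097=570.0 N; F_B(max)=rho*g*V=1260*9.81*0.097=1199.0 N
(b) Floating fraction=rho_obj/rho=599/1260=0.475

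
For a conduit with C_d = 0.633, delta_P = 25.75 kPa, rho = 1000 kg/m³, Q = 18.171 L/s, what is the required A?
Formula: Q = C_d A \sqrt{\frac{2 \Delta P}{\rho}}
Substituting knowns: 18.171 = 0.633·A·√(2·(25.75·1000)/1000)·1000
Solving for A: A = (18.171/1000)/(0.633·√(2·(25.75·1000)/1000)) = 0.004 m²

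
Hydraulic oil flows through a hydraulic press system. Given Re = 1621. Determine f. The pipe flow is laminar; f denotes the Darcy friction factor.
Formula: f = \frac{64}{Re}
f = 64/1621 = 0.03948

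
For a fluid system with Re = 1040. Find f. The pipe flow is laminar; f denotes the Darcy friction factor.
Formula: f = \frac{64}{Re}
f = 64/1040 = 0.06154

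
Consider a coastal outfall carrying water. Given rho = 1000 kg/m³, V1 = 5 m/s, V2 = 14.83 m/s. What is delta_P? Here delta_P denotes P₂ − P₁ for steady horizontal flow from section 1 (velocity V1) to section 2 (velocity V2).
Formula: \Delta P = \frac{1}{2} \rho (V_1^2 - V_2^2)
delta_P = 0.5·1000·(5² − 14.83²)/1000 = -97.46 kPa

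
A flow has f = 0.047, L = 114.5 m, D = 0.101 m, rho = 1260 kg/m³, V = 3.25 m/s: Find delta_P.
Formula: \Delta P = f \frac{L}{D} \frac{\rho V^2}{2}
delta_P = 0.047·(114.5/0.101)·0.5·1260·3.25²/1000 = 354.6 kPa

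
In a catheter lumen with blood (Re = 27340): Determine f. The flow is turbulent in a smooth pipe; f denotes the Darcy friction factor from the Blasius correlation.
Formula: f = \frac{0.316}{Re^{0.25}}
f = 0.316/27340^0.25 = 0.02457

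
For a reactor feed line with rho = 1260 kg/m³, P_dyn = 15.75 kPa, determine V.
Formula: P_{dyn} = \frac{1}{2} \rho V^2
Substituting knowns: 15.75 = 0.5·1260·V²/1000
Solving for V: V = √(2·(15.75·1000)/1260) = 5 m/s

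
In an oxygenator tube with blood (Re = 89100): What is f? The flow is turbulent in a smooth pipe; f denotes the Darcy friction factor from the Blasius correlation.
Formula: f = \frac{0.316}{Re^{0.25}}
f = 0.316/89100^0.25 = 0.01829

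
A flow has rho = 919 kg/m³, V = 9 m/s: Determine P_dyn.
Formula: P_{dyn} = \frac{1}{2} \rho V^2
P_dyn = 0.5·919·9²/1000 = 37.22 kPa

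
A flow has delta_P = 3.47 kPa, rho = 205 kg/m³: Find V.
Formula: V = \sqrt{\frac{2 \Delta P}{\rho}}
V = √(2·(3.47·1000)/205) = 5.818 m/s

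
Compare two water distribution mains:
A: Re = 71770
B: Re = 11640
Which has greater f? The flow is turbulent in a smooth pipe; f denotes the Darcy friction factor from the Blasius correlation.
f(A) = 0.01931, f(B) = 0.03042. Answer: B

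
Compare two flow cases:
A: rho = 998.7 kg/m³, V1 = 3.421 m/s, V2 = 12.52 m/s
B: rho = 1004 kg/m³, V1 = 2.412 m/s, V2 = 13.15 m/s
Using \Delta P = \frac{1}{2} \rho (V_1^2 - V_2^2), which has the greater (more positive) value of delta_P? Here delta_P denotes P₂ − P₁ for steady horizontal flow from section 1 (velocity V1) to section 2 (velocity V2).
delta_P(A) = -72.43 kPa, delta_P(B) = -83.89 kPa. Answer: A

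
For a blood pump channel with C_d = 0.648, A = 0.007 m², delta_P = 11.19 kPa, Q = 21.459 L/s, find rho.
Formula: Q = C_d A \sqrt{\frac{2 \Delta P}{\rho}}
Substituting knowns: 21.459 = 0.648·0.007·√(2·(11.19·1000)/rho)·1000
Solving for rho: rho = 2·(11.19·1000)/((21.459/1000)/(0.648·0.007))² = 1000 kg/m³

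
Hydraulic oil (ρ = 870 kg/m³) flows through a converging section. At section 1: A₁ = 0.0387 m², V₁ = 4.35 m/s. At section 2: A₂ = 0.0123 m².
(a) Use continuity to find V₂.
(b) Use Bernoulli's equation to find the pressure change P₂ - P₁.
(a) Continuity: A₁V₁=A₂V₂ -> V₂=A₁V₁/A₂=0.0387*4.35/0.0123=13.69 m/s
(b) Bernoulli: P₂-P₁=0.5*rho*(V₁^2-V₂^2)/1000=0.5*870*(4.35^2-13.69^2)/1000=-73.29 kPa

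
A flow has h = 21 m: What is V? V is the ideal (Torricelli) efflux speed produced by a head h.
Formula: V = \sqrt{2 g h}
V = √(2·9.81·21) = 20.3 m/s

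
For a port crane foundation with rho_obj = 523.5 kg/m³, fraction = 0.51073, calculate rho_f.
Formula: f_{sub} = \frac{\rho_{obj}}{\rho_f}
Substituting knowns: 0.51073 = 523.5/rho_f
Solving for rho_f: rho_f = 523.5/0.51073 = 1025 kg/m³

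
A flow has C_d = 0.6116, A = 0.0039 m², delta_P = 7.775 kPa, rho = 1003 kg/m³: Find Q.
Formula: Q = C_d A \sqrt{\frac{2 \Delta P}{\rho}}
Q = 0.6116·0.0039·√(2·(7.775·1000)/1003)·1000 = 9.392 L/s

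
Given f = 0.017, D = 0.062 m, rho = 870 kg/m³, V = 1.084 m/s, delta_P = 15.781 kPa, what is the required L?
Formula: \Delta P = f \frac{L}{D} \frac{\rho V^2}{2}
Substituting knowns: 15.781 = 0.017·(L/0.062)·0.5·870·1.084²/1000
Solving for L: L = (15.781·1000)·0.062/(0.017·0.5·870·1.084²) = 112.6 m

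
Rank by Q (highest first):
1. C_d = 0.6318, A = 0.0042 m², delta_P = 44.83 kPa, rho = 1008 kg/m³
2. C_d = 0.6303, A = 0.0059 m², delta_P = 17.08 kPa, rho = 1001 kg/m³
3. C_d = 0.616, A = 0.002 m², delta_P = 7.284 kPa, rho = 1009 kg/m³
Case 1: Q = 25.03 L/s
Case 2: Q = 21.72 L/s
Case 3: Q = 4.681 L/s
Ranking (highest first): 1, 2, 3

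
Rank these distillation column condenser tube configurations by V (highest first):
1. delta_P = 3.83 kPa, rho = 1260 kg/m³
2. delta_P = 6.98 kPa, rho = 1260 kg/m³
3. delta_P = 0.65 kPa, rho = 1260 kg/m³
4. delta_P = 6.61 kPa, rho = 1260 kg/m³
Case 1: V = 2.466 m/s
Case 2: V = 3.329 m/s
Case 3: V = 1.016 m/s
Case 4: V = 3.239 m/s
Ranking (highest first): 2, 4, 1, 3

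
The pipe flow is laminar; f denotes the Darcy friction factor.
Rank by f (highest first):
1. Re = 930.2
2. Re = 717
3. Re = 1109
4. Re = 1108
Case 1: f = 0.0688
Case 2: f = 0.08926
Case 3: f = 0.05771
Case 4: f = 0.05776
Ranking (highest first): 2, 1, 4, 3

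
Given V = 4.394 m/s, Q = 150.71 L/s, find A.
Formula: Q = A V
Substituting knowns: 150.71 = A·4.394·1000
Solving for A: A = (150.71/1000)/4.394 = 0.0343 m²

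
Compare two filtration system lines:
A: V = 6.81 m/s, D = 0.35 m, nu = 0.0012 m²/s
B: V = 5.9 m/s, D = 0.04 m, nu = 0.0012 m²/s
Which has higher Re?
Re(A) = 1986, Re(B) = 196.7. Answer: A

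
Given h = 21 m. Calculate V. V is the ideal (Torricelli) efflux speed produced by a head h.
Formula: V = \sqrt{2 g h}
V = √(2·9.81·21) = 20.3 m/s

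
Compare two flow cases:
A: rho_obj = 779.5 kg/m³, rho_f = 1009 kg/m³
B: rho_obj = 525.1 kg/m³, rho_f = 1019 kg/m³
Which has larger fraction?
fraction(A) = 0.7725, fraction(B) = 0.5153. Answer: A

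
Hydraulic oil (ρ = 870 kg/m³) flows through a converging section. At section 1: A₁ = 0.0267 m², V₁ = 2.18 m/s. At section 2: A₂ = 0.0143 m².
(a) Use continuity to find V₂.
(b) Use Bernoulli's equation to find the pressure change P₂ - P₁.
(a) Continuity: A₁V₁=A₂V₂ -> V₂=A₁V₁/A₂=0.0267*2.18/0.0143=4.07 m/s
(b) Bernoulli: P₂-P₁=0.5*rho*(V₁^2-V₂^2)/1000=0.5*870*(2.18^2-4.07^2)/1000=-5.138 kPa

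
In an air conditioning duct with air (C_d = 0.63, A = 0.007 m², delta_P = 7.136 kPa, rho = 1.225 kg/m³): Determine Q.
Formula: Q = C_d A \sqrt{\frac{2 \Delta P}{\rho}}
Q = 0.63·0.007·√(2·(7.136·1000)/1.225)·1000 = 476 L/s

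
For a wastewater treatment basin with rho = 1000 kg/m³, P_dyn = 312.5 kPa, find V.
Formula: P_{dyn} = \frac{1}{2} \rho V^2
Substituting knowns: 312.5 = 0.5·1000·V²/1000
Solving for V: V = √(2·(312.5·1000)/1000) = 25 m/s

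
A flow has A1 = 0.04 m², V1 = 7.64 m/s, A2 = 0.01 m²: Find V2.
Formula: V_2 = \frac{A_1 V_1}{A_2}
V2 = 0.04·7.64/0.01 = 30.56 m/s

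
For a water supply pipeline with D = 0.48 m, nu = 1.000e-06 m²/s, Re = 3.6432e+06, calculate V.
Formula: Re = \frac{V D}{\nu}
Substituting knowns: 3.6432e+06 = V·0.48/1.000e-06
Solving for V: V = 3.6432e+06·1.000e-06/0.48 = 7.59 m/s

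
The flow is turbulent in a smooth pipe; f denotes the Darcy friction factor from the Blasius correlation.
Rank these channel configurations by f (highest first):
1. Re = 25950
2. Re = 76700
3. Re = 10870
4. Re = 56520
Case 1: f = 0.0249
Case 2: f = 0.01899
Case 3: f = 0.03095
Case 4: f = 0.02049
Ranking (highest first): 3, 1, 4, 2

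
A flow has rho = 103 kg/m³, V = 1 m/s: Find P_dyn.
Formula: P_{dyn} = \frac{1}{2} \rho V^2
P_dyn = 0.5·103·1²/1000 = 0.0515 kPa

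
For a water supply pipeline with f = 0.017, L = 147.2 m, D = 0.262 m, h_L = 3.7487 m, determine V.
Formula: h_L = f \frac{L}{D} \frac{V^2}{2g}
Substituting knowns: 3.7487 = 0.017·(147.2/0.262)·V²/(2·9.81)
Solving for V: V = √(3.7487·2·9.81/(0.017·(147.2/0.262))) = 2.775 m/s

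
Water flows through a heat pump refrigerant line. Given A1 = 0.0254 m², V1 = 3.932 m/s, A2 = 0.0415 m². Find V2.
Formula: V_2 = \frac{A_1 V_1}{A_2}
V2 = 0.0254·3.932/0.0415 = 2.407 m/s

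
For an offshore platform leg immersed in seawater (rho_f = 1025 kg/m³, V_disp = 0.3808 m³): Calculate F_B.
Formula: F_B = \rho_f g V_{disp}
F_B = 1025·9.81·0.3808 = 3829 N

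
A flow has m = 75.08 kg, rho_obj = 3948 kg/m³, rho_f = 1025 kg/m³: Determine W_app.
Formula: W_{app} = mg\left(1 - \frac{\rho_f}{\rho_{obj}}\right)
W_app = 75.08·9.81·(1 − 1025/3948) = 545.3 N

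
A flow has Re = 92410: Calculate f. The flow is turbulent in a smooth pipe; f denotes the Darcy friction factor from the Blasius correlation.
Formula: f = \frac{0.316}{Re^{0.25}}
f = 0.316/92410^0.25 = 0.01812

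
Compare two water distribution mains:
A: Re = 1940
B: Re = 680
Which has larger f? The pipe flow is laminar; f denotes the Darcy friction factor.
f(A) = 0.03299, f(B) = 0.09412. Answer: B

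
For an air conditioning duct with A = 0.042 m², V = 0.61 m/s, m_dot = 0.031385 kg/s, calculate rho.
Formula: \dot{m} = \rho A V
Substituting knowns: 0.031385 = rho·0.042·0.61
Solving for rho: rho = 0.031385/(0.042·0.61) = 1.225 kg/m³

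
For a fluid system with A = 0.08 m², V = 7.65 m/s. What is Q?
Formula: Q = A V
Q = 0.08·7.65·1000 = 612 L/s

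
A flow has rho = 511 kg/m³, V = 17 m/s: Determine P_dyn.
Formula: P_{dyn} = \frac{1}{2} \rho V^2
P_dyn = 0.5·511·17²/1000 = 73.84 kPa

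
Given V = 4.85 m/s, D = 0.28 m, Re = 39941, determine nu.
Formula: Re = \frac{V D}{\nu}
Substituting knowns: 39941 = 4.85·0.28/nu
Solving for nu: nu = 4.85·0.28/39941 = 3.400e-05 m²/s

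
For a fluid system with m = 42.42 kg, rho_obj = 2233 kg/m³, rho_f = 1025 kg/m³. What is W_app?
Formula: W_{app} = mg\left(1 - \frac{\rho_f}{\rho_{obj}}\right)
W_app = 42.42·9.81·(1 − 1025/2233) = 225.1 N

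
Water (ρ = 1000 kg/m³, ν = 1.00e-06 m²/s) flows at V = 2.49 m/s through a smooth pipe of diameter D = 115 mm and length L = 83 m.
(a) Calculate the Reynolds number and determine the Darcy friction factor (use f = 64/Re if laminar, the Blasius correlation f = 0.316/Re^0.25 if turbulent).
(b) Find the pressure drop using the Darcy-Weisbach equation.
(a) Re = V·D/ν = 2.49·0.115/1.00e-06 = 286350 → turbulent (Re > 4000); f = 0.316/Re^0.25 = 0.316/286350^0.25 = 0.01366 (Blasius is strictly valid for Re ≲ 1e5; used here as the smooth-pipe estimate the problem specifies)
(b) Darcy-Weisbach: ΔP = f·(L/D)·½ρV²/1000 = 0.01366·(83/0.115)·½·1000·2.49²/1000 = 30.56 kPa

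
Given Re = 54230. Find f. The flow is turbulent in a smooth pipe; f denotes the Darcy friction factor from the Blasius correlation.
Formula: f = \frac{0.316}{Re^{0.25}}
f = 0.316/54230^0.25 = 0.02071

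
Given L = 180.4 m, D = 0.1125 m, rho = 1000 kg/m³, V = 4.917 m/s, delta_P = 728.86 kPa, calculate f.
Formula: \Delta P = f \frac{L}{D} \frac{\rho V^2}{2}
Substituting knowns: 728.86 = f·(180.4/0.1125)·0.5·1000·4.917²/1000
Solving for f: f = (728.86·1000)/((180.4/0.1125)·0.5·1000·4.917²) = 0.0376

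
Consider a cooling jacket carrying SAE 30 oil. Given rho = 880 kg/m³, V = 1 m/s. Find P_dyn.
Formula: P_{dyn} = \frac{1}{2} \rho V^2
P_dyn = 0.5·880·1²/1000 = 0.44 kPa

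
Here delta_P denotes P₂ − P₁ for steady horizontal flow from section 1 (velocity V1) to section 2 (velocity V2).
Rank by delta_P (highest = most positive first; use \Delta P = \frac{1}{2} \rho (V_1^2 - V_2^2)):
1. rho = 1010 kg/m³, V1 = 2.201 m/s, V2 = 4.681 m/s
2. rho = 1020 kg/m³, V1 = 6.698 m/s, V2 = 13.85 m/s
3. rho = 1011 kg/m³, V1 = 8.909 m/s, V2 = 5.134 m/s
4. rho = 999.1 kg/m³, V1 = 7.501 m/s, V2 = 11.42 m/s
Case 1: delta_P = -8.619 kPa
Case 2: delta_P = -74.95 kPa
Case 3: delta_P = 26.8 kPa
Case 4: delta_P = -37.04 kPa
Ranking (highest first): 3, 1, 4, 2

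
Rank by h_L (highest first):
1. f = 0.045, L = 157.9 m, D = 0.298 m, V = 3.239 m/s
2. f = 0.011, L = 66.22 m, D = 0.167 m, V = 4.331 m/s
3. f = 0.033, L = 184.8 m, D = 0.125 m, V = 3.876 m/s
Case 1: h_L = 12.75 m
Case 2: h_L = 4.17 m
Case 3: h_L = 37.36 m
Ranking (highest first): 3, 1, 2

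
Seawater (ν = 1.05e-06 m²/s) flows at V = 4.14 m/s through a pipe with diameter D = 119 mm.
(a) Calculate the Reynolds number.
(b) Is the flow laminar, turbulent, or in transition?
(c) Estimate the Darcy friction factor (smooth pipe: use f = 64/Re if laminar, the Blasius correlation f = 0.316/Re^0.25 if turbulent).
(a) Re = V·D/ν = 4.14·0.119/1.05e-06 = 469200
(b) Flow regime: turbulent (Re > 4000)
(c) Friction factor: f = 0.316/Re^0.25 = 0.316/469200^0.25 = 0.01207 (Blasius is strictly valid for Re ≲ 1e5; used here as the smooth-pipe estimate the problem specifies)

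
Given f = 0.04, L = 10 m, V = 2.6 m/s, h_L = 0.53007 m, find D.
Formula: h_L = f \frac{L}{D} \frac{V^2}{2g}
Substituting knowns: 0.53007 = 0.04·(10/D)·2.6²/(2·9.81)
Solving for D: D = 0.04·10·2.6²/(2·9.81·0.53007) = 0.26 m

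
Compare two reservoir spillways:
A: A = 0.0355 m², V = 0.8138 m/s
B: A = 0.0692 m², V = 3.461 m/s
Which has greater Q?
Q(A) = 28.89 L/s, Q(B) = 239.5 L/s. Answer: B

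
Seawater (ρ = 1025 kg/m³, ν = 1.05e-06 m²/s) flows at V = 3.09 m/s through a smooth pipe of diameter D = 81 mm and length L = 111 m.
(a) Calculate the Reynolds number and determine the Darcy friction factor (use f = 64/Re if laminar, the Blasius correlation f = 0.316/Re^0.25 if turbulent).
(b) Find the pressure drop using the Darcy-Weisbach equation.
(a) Re = V·D/ν = 3.09·0.081/1.05e-06 = 238370 → turbulent (Re > 4000); f = 0.316/Re^0.25 = 0.316/238370^0.25 = 0.014301 (Blasius is strictly valid for Re ≲ 1e5; used here as the smooth-pipe estimate the problem specifies)
(b) Darcy-Weisbach: ΔP = f·(L/D)·½ρV²/1000 = 0.014301·(111/0.081)·½·1025·3.09²/1000 = 95.9 kPa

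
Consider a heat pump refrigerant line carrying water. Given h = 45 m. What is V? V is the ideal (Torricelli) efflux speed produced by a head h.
Formula: V = \sqrt{2 g h}
V = √(2·9.81·45) = 29.71 m/s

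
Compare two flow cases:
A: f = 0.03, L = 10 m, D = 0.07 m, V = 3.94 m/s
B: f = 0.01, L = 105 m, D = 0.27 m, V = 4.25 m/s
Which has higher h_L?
h_L(A) = 3.391 m, h_L(B) = 3.58 m. Answer: B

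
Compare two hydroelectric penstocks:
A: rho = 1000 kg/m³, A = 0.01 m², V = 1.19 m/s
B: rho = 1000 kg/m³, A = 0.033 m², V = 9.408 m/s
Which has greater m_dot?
m_dot(A) = 11.9 kg/s, m_dot(B) = 310.5 kg/s. Answer: B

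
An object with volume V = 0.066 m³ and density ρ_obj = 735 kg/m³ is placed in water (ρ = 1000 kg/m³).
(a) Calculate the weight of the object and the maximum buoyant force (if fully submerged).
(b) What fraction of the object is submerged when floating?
(a) W=rho_obj*g*V=735*9.81*0.066=475.9 N; F_B(max)=rho*g*V=1000*9.81*0.066=647.5 N
(b) Floating fraction=rho_obj/rho=735/1000=0.735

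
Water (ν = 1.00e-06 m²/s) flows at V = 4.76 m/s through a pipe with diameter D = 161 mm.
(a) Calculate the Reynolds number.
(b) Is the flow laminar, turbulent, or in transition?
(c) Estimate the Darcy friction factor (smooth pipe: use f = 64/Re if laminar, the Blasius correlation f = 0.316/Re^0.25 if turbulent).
(a) Re = V·D/ν = 4.76·0.161/1.00e-06 = 766360
(b) Flow regime: turbulent (Re > 4000)
(c) Friction factor: f = 0.316/Re^0.25 = 0.316/766360^0.25 = 0.01068 (Blasius is strictly valid for Re ≲ 1e5; used here as the smooth-pipe estimate the problem specifies)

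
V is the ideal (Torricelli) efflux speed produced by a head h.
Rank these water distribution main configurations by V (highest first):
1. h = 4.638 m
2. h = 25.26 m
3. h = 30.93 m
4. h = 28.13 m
Case 1: V = 9.539 m/s
Case 2: V = 22.26 m/s
Case 3: V = 24.63 m/s
Case 4: V = 23.49 m/s
Ranking (highest first): 3, 4, 2, 1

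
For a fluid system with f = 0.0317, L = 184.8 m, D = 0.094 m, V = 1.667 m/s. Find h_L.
Formula: h_L = f \frac{L}{D} \frac{V^2}{2g}
h_L = 0.0317·(184.8/0.094)·1.667²/(2·9.81) = 8.827 m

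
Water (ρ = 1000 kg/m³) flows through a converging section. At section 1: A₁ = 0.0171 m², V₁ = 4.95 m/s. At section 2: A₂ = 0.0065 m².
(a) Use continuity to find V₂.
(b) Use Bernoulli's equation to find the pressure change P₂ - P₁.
(a) Continuity: A₁V₁=A₂V₂ -> V₂=A₁V₁/A₂=0.0171*4.95/0.0065=13.02 m/s
(b) Bernoulli: P₂-P₁=0.5*rho*(V₁^2-V₂^2)/1000=0.5*1000*(4.95^2-13.02^2)/1000=-72.51 kPa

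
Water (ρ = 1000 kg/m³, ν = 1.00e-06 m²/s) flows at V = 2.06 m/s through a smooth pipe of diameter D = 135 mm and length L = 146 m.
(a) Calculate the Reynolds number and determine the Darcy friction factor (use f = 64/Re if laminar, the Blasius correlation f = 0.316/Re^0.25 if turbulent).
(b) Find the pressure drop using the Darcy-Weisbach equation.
(a) Re = V·D/ν = 2.06·0.135/1.00e-06 = 278100 → turbulent (Re > 4000); f = 0.316/Re^0.25 = 0.316/278100^0.25 = 0.013761 (Blasius is strictly valid for Re ≲ 1e5; used here as the smooth-pipe estimate the problem specifies)
(b) Darcy-Weisbach: ΔP = f·(L/D)·½ρV²/1000 = 0.013761·(146/0.135)·½·1000·2.06²/1000 = 31.58 kPa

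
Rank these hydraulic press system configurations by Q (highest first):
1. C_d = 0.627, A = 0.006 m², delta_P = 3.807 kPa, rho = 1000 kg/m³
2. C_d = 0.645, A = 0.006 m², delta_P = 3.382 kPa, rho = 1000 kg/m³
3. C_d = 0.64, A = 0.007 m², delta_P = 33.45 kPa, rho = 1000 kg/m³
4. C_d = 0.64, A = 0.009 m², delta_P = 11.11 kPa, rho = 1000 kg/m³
Case 1: Q = 10.38 L/s
Case 2: Q = 10.06 L/s
Case 3: Q = 36.64 L/s
Case 4: Q = 27.15 L/s
Ranking (highest first): 3, 4, 1, 2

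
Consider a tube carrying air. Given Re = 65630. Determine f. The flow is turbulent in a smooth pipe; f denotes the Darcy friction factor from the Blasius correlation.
Formula: f = \frac{0.316}{Re^{0.25}}
f = 0.316/65630^0.25 = 0.01974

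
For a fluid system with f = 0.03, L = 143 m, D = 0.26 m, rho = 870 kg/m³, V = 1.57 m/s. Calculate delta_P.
Formula: \Delta P = f \frac{L}{D} \frac{\rho V^2}{2}
delta_P = 0.03·(143/0.26)·0.5·870·1.57²/1000 = 17.69 kPa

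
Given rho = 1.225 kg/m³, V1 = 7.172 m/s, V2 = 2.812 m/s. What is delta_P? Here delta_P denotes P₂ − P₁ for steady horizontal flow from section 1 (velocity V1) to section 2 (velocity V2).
Formula: \Delta P = \frac{1}{2} \rho (V_1^2 - V_2^2)
delta_P = 0.5·1.225·(7.172² − 2.812²)/1000 = 0.02666 kPa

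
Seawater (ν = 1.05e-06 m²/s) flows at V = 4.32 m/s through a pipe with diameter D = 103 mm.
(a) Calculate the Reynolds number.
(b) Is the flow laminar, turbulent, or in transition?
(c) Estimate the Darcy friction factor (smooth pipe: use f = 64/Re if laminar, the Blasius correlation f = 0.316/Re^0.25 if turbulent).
(a) Re = V·D/ν = 4.32·0.103/1.05e-06 = 423770
(b) Flow regime: turbulent (Re > 4000)
(c) Friction factor: f = 0.316/Re^0.25 = 0.316/423770^0.25 = 0.01239 (Blasius is strictly valid for Re ≲ 1e5; used here as the smooth-pipe estimate the problem specifies)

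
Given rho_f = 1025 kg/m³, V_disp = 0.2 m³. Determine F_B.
Formula: F_B = \rho_f g V_{disp}
F_B = 1025·9.81·0.2 = 2011 N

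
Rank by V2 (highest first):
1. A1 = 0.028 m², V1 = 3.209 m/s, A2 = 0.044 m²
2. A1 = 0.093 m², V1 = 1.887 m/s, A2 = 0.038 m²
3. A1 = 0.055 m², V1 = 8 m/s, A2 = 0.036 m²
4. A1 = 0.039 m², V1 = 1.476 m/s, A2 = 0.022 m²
Case 1: V2 = 2.042 m/s
Case 2: V2 = 4.618 m/s
Case 3: V2 = 12.22 m/s
Case 4: V2 = 2.617 m/s
Ranking (highest first): 3, 2, 4, 1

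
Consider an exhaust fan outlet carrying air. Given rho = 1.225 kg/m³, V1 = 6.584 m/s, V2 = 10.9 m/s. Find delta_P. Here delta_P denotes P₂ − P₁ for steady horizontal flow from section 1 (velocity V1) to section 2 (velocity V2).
Formula: \Delta P = \frac{1}{2} \rho (V_1^2 - V_2^2)
delta_P = 0.5·1.225·(6.584² − 10.9²)/1000 = -0.04622 kPa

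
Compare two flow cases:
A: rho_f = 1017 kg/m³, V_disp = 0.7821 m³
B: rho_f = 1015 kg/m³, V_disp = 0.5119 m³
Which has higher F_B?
F_B(A) = 7803 N, F_B(B) = 5097 N. Answer: A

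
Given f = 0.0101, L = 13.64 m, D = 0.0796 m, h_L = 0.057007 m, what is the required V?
Formula: h_L = f \frac{L}{D} \frac{V^2}{2g}
Substituting knowns: 0.057007 = 0.0101·(13.64/0.0796)·V²/(2·9.81)
Solving for V: V = √(0.057007·2·9.81/(0.0101·(13.64/0.0796))) = 0.8039 m/s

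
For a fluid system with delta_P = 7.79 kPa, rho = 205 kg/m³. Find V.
Formula: V = \sqrt{\frac{2 \Delta P}{\rho}}
V = √(2·(7.79·1000)/205) = 8.718 m/s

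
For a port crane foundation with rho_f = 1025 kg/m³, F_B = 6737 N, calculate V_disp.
Formula: F_B = \rho_f g V_{disp}
Substituting knowns: 6737 = 1025·9.81·V_disp
Solving for V_disp: V_disp = 6737/(1025·9.81) = 0.67 m³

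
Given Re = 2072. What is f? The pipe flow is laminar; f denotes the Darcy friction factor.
Formula: f = \frac{64}{Re}
f = 64/2072 = 0.03089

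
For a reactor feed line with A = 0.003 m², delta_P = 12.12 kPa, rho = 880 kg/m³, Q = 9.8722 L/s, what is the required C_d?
Formula: Q = C_d A \sqrt{\frac{2 \Delta P}{\rho}}
Substituting knowns: 9.8722 = C_d·0.003·√(2·(12.12·1000)/880)·1000
Solving for C_d: C_d = (9.8722/1000)/(0.003·√(2·(12.12·1000)/880)) = 0.627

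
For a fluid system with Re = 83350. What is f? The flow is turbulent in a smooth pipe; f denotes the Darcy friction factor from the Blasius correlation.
Formula: f = \frac{0.316}{Re^{0.25}}
f = 0.316/83350^0.25 = 0.0186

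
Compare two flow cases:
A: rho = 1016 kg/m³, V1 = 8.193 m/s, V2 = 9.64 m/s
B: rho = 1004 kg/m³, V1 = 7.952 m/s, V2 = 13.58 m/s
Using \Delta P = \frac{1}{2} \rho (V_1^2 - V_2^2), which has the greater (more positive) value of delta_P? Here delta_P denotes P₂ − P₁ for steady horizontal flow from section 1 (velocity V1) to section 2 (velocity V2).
delta_P(A) = -13.11 kPa, delta_P(B) = -60.83 kPa. Answer: A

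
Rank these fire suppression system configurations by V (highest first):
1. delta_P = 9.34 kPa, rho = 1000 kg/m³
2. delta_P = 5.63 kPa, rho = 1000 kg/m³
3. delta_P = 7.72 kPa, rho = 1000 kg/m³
Case 1: V = 4.322 m/s
Case 2: V = 3.356 m/s
Case 3: V = 3.929 m/s
Ranking (highest first): 1, 3, 2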